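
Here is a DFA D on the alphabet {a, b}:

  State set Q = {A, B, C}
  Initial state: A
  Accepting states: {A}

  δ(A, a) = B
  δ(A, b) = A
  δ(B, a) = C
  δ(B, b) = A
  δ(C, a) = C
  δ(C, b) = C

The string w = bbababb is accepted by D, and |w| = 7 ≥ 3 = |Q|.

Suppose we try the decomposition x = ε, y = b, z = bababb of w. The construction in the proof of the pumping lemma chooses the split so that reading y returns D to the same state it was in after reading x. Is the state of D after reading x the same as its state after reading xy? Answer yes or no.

yes

Run of D on the first 1 characters of w = b:
  step 0: A  (start)
  step 1: A  (read b: A→A)

After x (step 0): A. After xy (step 1): A.
They match, so y = b drives D around a cycle from A back to itself; pumping y any number of times keeps D in A before reading z, and xyⁱz ∈ L(D) for every i ≥ 0.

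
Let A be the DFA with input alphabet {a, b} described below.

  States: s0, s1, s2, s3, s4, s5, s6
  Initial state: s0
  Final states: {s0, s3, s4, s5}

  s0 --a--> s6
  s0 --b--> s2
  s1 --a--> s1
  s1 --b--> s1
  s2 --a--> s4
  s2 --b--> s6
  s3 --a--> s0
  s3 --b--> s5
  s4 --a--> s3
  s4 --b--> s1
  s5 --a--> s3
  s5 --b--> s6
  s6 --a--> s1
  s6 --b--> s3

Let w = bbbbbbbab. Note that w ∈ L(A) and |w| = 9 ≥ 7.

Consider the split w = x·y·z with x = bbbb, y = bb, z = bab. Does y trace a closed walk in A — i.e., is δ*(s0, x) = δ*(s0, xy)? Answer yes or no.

State sequence: s0 -b-> s2 -b-> s6 -b-> s3 -b-> s5 -b-> s6 -b-> s3

After x (step 4): s5. After xy (step 6): s3.
They differ (s5 ≠ s3), so y is not a cycle from the state after x; this split is not the one the pumping-lemma construction produces, and pumping y need not keep the string in L(A).

no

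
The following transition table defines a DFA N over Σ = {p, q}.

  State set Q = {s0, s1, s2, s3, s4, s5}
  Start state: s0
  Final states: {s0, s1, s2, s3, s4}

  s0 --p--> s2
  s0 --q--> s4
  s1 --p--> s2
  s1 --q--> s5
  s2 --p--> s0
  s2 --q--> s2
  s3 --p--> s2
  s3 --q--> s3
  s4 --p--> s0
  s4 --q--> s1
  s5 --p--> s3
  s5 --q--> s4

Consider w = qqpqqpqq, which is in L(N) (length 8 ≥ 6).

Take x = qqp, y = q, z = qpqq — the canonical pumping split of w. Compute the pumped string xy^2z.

xy^2z = qqp·q·q·qpqq = qqpqqqpqq.
Reading y = q takes N from s2 back to s2, so after x·y·y the machine is still in s2, and z then leads to the accepting state s1. Hence qqpqqqpqq ∈ L(N).

qqpqqqpqq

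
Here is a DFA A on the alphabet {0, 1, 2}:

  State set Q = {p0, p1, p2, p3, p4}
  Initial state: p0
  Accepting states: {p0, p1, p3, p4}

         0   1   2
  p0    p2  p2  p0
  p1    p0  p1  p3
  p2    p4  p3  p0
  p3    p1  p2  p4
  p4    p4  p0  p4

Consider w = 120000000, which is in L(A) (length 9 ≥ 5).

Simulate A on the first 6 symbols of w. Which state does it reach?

p4

State sequence: p0 -1-> p2 -2-> p0 -0-> p2 -0-> p4 -0-> p4 -0-> p4

After reading 6 characters, A is in state p4.
(This kind of state-tracing is the core of the pumping-lemma construction: with 5 states, pigeonhole forces a repeat within the first 5 steps.)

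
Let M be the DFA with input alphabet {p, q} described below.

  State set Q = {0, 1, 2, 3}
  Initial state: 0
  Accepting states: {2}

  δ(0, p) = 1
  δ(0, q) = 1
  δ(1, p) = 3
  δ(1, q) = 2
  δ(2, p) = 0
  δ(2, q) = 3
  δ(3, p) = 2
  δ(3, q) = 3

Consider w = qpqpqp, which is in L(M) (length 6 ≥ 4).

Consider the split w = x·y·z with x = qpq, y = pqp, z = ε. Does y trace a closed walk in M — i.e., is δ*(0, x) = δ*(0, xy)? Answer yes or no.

State sequence: 0 -q-> 1 -p-> 3 -q-> 3 -p-> 2 -q-> 3 -p-> 2

After x (step 3): 3. After xy (step 6): 2.
They differ (3 ≠ 2), so y is not a cycle from the state after x; this split is not the one the pumping-lemma construction produces, and pumping y need not keep the string in L(M).

no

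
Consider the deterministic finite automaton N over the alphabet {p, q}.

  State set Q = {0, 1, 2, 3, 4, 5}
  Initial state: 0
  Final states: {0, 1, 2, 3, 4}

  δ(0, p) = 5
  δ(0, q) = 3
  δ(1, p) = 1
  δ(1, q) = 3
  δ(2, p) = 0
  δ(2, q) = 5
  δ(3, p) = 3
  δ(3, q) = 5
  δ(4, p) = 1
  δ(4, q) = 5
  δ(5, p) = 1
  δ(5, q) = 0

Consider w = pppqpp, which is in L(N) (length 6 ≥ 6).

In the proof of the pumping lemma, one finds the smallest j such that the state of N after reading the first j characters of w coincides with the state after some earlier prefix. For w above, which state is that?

1

State sequence: 0 -p-> 5 -p-> 1 -p-> 1 -q-> 3 -p-> 3 -p-> 3
First repeat at step 3: 1 was already visited.

The earliest repeat is at step j = 3: N is in 1, which it already visited at step i = 2.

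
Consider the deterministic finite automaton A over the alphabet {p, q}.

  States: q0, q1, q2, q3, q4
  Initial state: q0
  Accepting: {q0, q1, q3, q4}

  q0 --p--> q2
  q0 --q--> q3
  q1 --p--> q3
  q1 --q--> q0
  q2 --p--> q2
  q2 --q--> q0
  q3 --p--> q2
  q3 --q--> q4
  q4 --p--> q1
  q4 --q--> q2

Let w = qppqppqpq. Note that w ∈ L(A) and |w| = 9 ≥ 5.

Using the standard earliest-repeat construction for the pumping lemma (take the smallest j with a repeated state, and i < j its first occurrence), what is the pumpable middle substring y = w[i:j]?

p

Run of A on w = q p p q p p q p q:
  step 0: q0  (start)
  step 1: q3  (read q: q0→q3)
  step 2: q2  (read p: q3→q2)
  step 3: q2  (read p: q2→q2)   ← first repeat (q2 seen earlier)
  step 4: q0  (read q: q2→q0)
  step 5: q2  (read p: q0→q2)
  step 6: q2  (read p: q2→q2)
  step 7: q0  (read q: q2→q0)
  step 8: q2  (read p: q0→q2)
  step 9: q0  (read q: q2→q0)

So i = 2, j = 3, giving x = w[0:2] = qp, y = w[2:3] = p, z = w[3:9] = qppqpq.
Check: |xy| = 3 ≤ 5 and |y| = 1 ≥ 1. Reading y takes A from q2 back to q2, so every xyⁱz is accepted.
With |Q| = 5, pigeonhole forces a state repeat no later than step 5; the substring read between the first and second visits to that state can be pumped.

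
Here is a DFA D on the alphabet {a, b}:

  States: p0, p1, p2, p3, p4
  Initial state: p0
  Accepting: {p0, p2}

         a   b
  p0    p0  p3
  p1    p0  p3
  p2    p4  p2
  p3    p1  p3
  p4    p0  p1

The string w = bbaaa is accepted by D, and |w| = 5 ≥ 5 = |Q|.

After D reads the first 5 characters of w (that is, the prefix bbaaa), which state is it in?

Run of D on the first 5 characters of w = b b a a a:
  step 0: p0  (start)
  step 1: p3  (read b: p0→p3)
  step 2: p3  (read b: p3→p3)
  step 3: p1  (read a: p3→p1)
  step 4: p0  (read a: p1→p0)
  step 5: p0  (read a: p0→p0)

After reading 5 characters, D is in state p0.

p0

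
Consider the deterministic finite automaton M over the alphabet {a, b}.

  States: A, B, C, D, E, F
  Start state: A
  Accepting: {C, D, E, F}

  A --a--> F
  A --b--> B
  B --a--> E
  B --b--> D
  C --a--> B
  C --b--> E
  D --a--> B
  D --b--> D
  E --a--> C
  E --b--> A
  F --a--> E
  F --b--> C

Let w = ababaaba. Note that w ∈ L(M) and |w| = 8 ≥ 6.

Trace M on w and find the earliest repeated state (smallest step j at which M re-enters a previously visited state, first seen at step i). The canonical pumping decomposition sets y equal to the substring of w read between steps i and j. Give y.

State sequence: A -a-> F -b-> C -a-> B -b-> D -a-> B -a-> E -b-> A -a-> F
First repeat at step 5: B was already visited.

So i = 3, j = 5, giving x = w[0:3] = aba, y = w[3:5] = ba, z = w[5:8] = aba.
Check: |xy| = 5 ≤ 6 and |y| = 2 ≥ 1. Reading y takes M from B back to B, so every xyⁱz is accepted.
Pumping length from the standard proof: p = 6 (the number of states). The repeated state found above gives |xy| = j ≤ 6 and |y| = j − i ≥ 1.

ba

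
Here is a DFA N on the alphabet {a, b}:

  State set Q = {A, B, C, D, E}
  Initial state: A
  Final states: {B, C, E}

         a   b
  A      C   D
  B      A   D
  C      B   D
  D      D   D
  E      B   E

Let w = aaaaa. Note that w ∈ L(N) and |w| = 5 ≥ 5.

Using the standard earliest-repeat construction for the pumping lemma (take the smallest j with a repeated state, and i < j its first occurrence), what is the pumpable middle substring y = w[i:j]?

State sequence: A -a-> C -a-> B -a-> A -a-> C -a-> B
First repeat at step 3: A was already visited.

So i = 0, j = 3, giving x = w[0:0] = ε, y = w[0:3] = aaa, z = w[3:5] = aa.
Check: |xy| = 3 ≤ 5 and |y| = 3 ≥ 1. Reading y takes N from A back to A, so every xyⁱz is accepted.

aaa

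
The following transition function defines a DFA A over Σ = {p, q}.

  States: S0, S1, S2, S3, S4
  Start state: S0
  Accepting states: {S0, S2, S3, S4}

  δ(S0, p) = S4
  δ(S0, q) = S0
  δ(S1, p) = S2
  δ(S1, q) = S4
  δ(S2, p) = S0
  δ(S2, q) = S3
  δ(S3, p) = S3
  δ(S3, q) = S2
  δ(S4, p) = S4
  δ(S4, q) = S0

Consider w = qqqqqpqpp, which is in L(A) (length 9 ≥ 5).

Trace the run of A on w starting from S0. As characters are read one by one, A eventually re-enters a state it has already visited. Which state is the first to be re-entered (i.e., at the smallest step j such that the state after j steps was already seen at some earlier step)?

Run of A on w = q q q q q p q p p:
  step 0: S0  (start)
  step 1: S0  (read q: S0→S0)   ← first repeat (S0 seen earlier)
  step 2: S0  (read q: S0→S0)
  step 3: S0  (read q: S0→S0)
  step 4: S0  (read q: S0→S0)
  step 5: S0  (read q: S0→S0)
  step 6: S4  (read p: S0→S4)
  step 7: S0  (read q: S4→S0)
  step 8: S4  (read p: S0→S4)
  step 9: S4  (read p: S4→S4)

The earliest repeat is at step j = 1: A is in S0, which it already visited at step i = 0.
With |Q| = 5, pigeonhole forces a state repeat no later than step 5; the substring read between the first and second visits to that state can be pumped.

S0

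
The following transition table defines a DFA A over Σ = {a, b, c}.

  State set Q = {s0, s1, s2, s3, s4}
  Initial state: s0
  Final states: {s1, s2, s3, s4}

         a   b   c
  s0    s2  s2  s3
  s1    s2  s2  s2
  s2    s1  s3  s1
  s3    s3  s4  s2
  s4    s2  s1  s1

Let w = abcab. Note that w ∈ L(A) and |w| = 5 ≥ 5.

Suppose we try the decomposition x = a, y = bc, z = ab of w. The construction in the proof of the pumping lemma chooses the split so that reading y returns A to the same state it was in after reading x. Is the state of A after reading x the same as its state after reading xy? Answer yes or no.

Run of A on the first 3 characters of w = a b c:
  step 0: s0  (start)
  step 1: s2  (read a: s0→s2)
  step 2: s3  (read b: s2→s3)
  step 3: s2  (read c: s3→s2)

After x (step 1): s2. After xy (step 3): s2.
They match, so y = bc drives A around a cycle from s2 back to itself; pumping y any number of times keeps A in s2 before reading z, and xyⁱz ∈ L(A) for every i ≥ 0.

yes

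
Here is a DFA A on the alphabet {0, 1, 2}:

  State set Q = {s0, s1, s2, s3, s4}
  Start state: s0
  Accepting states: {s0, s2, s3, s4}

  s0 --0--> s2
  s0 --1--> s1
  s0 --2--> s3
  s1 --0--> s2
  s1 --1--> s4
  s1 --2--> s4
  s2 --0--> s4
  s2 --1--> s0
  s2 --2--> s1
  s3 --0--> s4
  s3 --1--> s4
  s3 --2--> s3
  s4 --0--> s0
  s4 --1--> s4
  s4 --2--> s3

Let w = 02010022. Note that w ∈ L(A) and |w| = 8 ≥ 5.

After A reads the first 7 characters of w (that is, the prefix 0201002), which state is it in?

s3

State sequence: s0 -0-> s2 -2-> s1 -0-> s2 -1-> s0 -0-> s2 -0-> s4 -2-> s3

After reading 7 characters, A is in state s3.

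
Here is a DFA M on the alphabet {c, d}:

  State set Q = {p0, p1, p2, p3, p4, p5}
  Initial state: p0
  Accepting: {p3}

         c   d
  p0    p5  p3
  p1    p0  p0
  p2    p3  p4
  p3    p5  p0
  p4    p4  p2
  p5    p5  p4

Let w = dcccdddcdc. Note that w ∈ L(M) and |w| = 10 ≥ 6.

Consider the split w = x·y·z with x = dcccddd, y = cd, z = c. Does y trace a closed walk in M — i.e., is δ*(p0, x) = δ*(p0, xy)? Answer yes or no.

State sequence: p0 -d-> p3 -c-> p5 -c-> p5 -c-> p5 -d-> p4 -d-> p2 -d-> p4 -c-> p4 -d-> p2

After x (step 7): p4. After xy (step 9): p2.
They differ (p4 ≠ p2), so y is not a cycle from the state after x; this split is not the one the pumping-lemma construction produces, and pumping y need not keep the string in L(M).

no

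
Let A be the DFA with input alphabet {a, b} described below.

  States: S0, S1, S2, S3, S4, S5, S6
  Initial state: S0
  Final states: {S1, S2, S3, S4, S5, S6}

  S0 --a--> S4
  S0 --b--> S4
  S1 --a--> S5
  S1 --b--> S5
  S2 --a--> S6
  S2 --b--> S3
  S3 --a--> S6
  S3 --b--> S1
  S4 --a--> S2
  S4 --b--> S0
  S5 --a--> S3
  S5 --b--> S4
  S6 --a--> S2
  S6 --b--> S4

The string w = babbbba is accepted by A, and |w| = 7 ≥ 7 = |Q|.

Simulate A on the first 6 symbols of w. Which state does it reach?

S4

Run of A on the first 6 characters of w = b a b b b b:
  step 0: S0  (start)
  step 1: S4  (read b: S0→S4)
  step 2: S2  (read a: S4→S2)
  step 3: S3  (read b: S2→S3)
  step 4: S1  (read b: S3→S1)
  step 5: S5  (read b: S1→S5)
  step 6: S4  (read b: S5→S4)

After reading 6 characters, A is in state S4.
(This kind of state-tracing is the core of the pumping-lemma construction: with 7 states, pigeonhole forces a repeat within the first 7 steps.)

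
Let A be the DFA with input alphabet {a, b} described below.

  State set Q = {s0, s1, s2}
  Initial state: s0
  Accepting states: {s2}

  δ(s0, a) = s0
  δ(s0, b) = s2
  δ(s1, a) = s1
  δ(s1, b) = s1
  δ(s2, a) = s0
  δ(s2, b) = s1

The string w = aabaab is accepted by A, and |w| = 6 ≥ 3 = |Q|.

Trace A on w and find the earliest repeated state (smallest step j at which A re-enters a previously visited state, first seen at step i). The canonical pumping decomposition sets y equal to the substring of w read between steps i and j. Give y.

a

State sequence: s0 -a-> s0 -a-> s0 -b-> s2 -a-> s0 -a-> s0 -b-> s2
First repeat at step 1: s0 was already visited.

So i = 0, j = 1, giving x = w[0:0] = ε, y = w[0:1] = a, z = w[1:6] = abaab.
Check: |xy| = 1 ≤ 3 and |y| = 1 ≥ 1. Reading y takes A from s0 back to s0, so every xyⁱz is accepted.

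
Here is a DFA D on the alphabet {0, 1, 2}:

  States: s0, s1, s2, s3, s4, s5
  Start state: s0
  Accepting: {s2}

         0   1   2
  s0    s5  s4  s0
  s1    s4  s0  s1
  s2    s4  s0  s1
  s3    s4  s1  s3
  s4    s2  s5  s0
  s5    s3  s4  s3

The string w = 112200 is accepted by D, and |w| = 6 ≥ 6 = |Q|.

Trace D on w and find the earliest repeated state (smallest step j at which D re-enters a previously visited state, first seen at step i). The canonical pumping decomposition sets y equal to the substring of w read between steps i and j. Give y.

Run of D on w = 1 1 2 2 0 0:
  step 0: s0  (start)
  step 1: s4  (read 1: s0→s4)
  step 2: s5  (read 1: s4→s5)
  step 3: s3  (read 2: s5→s3)
  step 4: s3  (read 2: s3→s3)   ← first repeat (s3 seen earlier)
  step 5: s4  (read 0: s3→s4)
  step 6: s2  (read 0: s4→s2)

So i = 3, j = 4, giving x = w[0:3] = 112, y = w[3:4] = 2, z = w[4:6] = 00.
Check: |xy| = 4 ≤ 6 and |y| = 1 ≥ 1. Reading y takes D from s3 back to s3, so every xyⁱz is accepted.
Since D has 6 states, any run of length ≥ 6 visits 6+1 states, so by pigeonhole some state repeats within the first 6 steps — that repeat gives the pumpable loop.

2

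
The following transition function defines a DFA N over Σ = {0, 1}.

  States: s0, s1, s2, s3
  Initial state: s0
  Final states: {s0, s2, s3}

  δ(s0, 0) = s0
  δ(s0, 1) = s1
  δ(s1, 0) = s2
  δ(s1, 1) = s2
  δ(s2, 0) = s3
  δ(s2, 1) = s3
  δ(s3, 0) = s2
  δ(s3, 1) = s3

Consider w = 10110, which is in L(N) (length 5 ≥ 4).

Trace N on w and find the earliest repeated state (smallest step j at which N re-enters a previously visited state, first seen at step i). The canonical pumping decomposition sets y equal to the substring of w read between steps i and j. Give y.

1

Run of N on w = 1 0 1 1 0:
  step 0: s0  (start)
  step 1: s1  (read 1: s0→s1)
  step 2: s2  (read 0: s1→s2)
  step 3: s3  (read 1: s2→s3)
  step 4: s3  (read 1: s3→s3)   ← first repeat (s3 seen earlier)
  step 5: s2  (read 0: s3→s2)

So i = 3, j = 4, giving x = w[0:3] = 101, y = w[3:4] = 1, z = w[4:5] = 0.
Check: |xy| = 4 ≤ 4 and |y| = 1 ≥ 1. Reading y takes N from s3 back to s3, so every xyⁱz is accepted.
Pumping length from the standard proof: p = 4 (the number of states). The repeated state found above gives |xy| = j ≤ 4 and |y| = j − i ≥ 1.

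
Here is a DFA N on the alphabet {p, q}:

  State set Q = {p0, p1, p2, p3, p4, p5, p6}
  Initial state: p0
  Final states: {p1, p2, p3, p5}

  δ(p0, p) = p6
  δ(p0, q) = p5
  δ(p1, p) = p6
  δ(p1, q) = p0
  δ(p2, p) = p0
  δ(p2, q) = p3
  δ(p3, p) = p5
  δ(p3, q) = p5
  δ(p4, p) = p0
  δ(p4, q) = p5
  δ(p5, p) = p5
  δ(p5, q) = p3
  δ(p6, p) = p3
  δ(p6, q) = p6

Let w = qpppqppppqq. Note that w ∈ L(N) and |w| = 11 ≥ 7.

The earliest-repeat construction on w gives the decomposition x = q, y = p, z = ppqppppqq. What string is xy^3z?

qpppppqppppqq

xy^3z = q·p·p·p·ppqppppqq = qpppppqppppqq.
Reading y = p takes N from p5 back to p5, so after x·y·y·y the machine is still in p5, and z then leads to the accepting state p5. Hence qpppppqppppqq ∈ L(N).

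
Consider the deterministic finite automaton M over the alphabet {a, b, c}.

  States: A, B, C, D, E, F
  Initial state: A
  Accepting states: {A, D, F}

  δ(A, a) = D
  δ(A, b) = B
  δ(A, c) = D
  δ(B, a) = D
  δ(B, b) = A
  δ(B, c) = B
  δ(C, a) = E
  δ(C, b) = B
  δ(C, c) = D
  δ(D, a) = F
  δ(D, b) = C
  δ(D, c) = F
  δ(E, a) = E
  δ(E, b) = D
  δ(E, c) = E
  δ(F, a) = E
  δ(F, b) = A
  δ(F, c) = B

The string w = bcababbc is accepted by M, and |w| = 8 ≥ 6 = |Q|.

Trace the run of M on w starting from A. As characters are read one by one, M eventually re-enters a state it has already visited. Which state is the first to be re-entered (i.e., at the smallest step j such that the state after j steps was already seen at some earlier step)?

Run of M on w = b c a b a b b c:
  step 0: A  (start)
  step 1: B  (read b: A→B)
  step 2: B  (read c: B→B)   ← first repeat (B seen earlier)
  step 3: D  (read a: B→D)
  step 4: C  (read b: D→C)
  step 5: E  (read a: C→E)
  step 6: D  (read b: E→D)
  step 7: C  (read b: D→C)
  step 8: D  (read c: C→D)

The earliest repeat is at step j = 2: M is in B, which it already visited at step i = 1.

B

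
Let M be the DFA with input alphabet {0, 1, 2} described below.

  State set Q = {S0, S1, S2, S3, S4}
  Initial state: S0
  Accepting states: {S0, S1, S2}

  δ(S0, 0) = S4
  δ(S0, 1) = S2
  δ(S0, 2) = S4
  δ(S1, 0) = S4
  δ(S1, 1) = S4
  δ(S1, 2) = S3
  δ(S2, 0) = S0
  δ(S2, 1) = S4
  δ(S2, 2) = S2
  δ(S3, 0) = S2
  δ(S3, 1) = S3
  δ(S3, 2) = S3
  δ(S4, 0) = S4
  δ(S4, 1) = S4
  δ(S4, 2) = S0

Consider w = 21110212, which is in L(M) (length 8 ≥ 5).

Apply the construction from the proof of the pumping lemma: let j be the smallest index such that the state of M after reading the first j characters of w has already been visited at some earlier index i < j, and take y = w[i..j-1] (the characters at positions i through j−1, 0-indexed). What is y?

Run of M on w = 2 1 1 1 0 2 1 2:
  step 0: S0  (start)
  step 1: S4  (read 2: S0→S4)
  step 2: S4  (read 1: S4→S4)   ← first repeat (S4 seen earlier)
  step 3: S4  (read 1: S4→S4)
  step 4: S4  (read 1: S4→S4)
  step 5: S4  (read 0: S4→S4)
  step 6: S0  (read 2: S4→S0)
  step 7: S2  (read 1: S0→S2)
  step 8: S2  (read 2: S2→S2)

So i = 1, j = 2, giving x = w[0:1] = 2, y = w[1:2] = 1, z = w[2:8] = 110212.
Check: |xy| = 2 ≤ 5 and |y| = 1 ≥ 1. Reading y takes M from S4 back to S4, so every xyⁱz is accepted.
With |Q| = 5, pigeonhole forces a state repeat no later than step 5; the substring read between the first and second visits to that state can be pumped.

1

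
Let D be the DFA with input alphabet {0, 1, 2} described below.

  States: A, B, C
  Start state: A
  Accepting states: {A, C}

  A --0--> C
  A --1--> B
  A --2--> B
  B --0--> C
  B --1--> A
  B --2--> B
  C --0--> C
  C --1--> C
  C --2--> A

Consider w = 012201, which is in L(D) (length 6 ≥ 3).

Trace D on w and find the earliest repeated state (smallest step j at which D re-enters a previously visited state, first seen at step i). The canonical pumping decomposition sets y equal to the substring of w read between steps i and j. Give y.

Run of D on w = 0 1 2 2 0 1:
  step 0: A  (start)
  step 1: C  (read 0: A→C)
  step 2: C  (read 1: C→C)   ← first repeat (C seen earlier)
  step 3: A  (read 2: C→A)
  step 4: B  (read 2: A→B)
  step 5: C  (read 0: B→C)
  step 6: C  (read 1: C→C)

So i = 1, j = 2, giving x = w[0:1] = 0, y = w[1:2] = 1, z = w[2:6] = 2201.
Check: |xy| = 2 ≤ 3 and |y| = 1 ≥ 1. Reading y takes D from C back to C, so every xyⁱz is accepted.

1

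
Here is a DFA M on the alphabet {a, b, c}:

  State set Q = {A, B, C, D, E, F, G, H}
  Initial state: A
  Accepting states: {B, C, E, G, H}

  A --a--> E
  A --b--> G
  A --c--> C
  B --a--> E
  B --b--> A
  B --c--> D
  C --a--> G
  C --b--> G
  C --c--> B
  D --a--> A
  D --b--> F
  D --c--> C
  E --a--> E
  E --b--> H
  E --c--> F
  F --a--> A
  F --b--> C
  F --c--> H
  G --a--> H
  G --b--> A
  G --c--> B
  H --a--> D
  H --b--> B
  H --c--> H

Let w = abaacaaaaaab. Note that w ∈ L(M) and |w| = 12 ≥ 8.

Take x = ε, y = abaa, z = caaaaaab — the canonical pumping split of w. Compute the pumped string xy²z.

abaaabaacaaaaaab

xy^2z = ε·abaa·abaa·caaaaaab = abaaabaacaaaaaab.
Reading y = abaa takes M from A back to A, so after x·y·y the machine is still in A, and z then leads to the accepting state H. Hence abaaabaacaaaaaab ∈ L(M).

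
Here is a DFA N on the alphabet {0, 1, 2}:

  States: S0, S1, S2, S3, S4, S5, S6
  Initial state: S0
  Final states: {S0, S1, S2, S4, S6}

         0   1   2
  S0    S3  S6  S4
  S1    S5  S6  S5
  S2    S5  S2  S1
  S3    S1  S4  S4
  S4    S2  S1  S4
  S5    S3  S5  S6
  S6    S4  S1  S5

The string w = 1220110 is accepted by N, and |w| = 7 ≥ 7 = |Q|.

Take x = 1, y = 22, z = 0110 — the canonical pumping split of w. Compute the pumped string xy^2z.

xy^2z = 1·22·22·0110 = 122220110.
Reading y = 22 takes N from S6 back to S6, so after x·y·y the machine is still in S6, and z then leads to the accepting state S4. Hence 122220110 ∈ L(N).

122220110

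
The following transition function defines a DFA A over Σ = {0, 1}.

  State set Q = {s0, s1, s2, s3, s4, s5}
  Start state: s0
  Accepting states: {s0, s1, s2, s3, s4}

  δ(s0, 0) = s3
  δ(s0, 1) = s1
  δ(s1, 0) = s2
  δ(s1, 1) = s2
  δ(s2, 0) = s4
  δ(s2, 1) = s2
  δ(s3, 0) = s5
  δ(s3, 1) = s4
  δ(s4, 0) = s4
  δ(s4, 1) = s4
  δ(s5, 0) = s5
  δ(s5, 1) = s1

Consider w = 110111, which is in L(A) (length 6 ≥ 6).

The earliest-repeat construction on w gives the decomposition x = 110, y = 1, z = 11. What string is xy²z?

1101111

xy^2z = 110·1·1·11 = 1101111.
Reading y = 1 takes A from s4 back to s4, so after x·y·y the machine is still in s4, and z then leads to the accepting state s4. Hence 1101111 ∈ L(A).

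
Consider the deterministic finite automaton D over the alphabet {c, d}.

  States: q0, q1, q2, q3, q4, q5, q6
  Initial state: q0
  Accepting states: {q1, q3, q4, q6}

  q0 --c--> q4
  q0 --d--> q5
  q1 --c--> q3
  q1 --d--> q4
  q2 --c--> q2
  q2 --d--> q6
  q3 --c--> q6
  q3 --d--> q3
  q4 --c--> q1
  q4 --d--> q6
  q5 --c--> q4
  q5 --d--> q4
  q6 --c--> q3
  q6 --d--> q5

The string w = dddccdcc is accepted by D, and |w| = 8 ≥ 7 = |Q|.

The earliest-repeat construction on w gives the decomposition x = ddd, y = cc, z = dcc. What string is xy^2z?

dddccccdcc

xy^2z = ddd·cc·cc·dcc = dddccccdcc.
Reading y = cc takes D from q6 back to q6, so after x·y·y the machine is still in q6, and z then leads to the accepting state q1. Hence dddccccdcc ∈ L(D).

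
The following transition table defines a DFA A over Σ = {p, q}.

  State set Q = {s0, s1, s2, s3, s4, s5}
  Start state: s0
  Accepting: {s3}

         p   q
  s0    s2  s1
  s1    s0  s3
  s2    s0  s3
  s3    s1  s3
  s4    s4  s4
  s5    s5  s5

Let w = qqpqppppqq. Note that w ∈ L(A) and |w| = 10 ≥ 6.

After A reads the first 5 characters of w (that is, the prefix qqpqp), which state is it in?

s1

State sequence: s0 -q-> s1 -q-> s3 -p-> s1 -q-> s3 -p-> s1

After reading 5 characters, A is in state s1.
(This kind of state-tracing is the core of the pumping-lemma construction: with 6 states, pigeonhole forces a repeat within the first 6 steps.)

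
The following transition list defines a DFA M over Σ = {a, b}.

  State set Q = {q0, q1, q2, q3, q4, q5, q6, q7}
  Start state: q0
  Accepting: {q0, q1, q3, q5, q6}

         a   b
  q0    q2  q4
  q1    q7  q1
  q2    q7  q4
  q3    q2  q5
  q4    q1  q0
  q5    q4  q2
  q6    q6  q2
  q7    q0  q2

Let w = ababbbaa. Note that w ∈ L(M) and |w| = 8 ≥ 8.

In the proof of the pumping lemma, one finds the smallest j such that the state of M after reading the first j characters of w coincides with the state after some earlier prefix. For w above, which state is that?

q1

Run of M on w = a b a b b b a a:
  step 0: q0  (start)
  step 1: q2  (read a: q0→q2)
  step 2: q4  (read b: q2→q4)
  step 3: q1  (read a: q4→q1)
  step 4: q1  (read b: q1→q1)   ← first repeat (q1 seen earlier)
  step 5: q1  (read b: q1→q1)
  step 6: q1  (read b: q1→q1)
  step 7: q7  (read a: q1→q7)
  step 8: q0  (read a: q7→q0)

The earliest repeat is at step j = 4: M is in q1, which it already visited at step i = 3.
The DFA has 8 states, so the proof of the pumping lemma guarantees a repeated state among the first 8+1 visited; the segment between the two visits is the pumpable y.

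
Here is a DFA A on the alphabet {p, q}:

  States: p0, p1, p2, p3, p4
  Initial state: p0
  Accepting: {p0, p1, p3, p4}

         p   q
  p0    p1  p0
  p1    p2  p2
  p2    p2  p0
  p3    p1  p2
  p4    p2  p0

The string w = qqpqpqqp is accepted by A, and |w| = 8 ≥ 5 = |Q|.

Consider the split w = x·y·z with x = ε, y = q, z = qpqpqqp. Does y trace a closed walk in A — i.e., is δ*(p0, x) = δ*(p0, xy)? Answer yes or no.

yes

Run of A on the first 1 characters of w = q:
  step 0: p0  (start)
  step 1: p0  (read q: p0→p0)

After x (step 0): p0. After xy (step 1): p0.
They match, so y = q drives A around a cycle from p0 back to itself; pumping y any number of times keeps A in p0 before reading z, and xyⁱz ∈ L(A) for every i ≥ 0.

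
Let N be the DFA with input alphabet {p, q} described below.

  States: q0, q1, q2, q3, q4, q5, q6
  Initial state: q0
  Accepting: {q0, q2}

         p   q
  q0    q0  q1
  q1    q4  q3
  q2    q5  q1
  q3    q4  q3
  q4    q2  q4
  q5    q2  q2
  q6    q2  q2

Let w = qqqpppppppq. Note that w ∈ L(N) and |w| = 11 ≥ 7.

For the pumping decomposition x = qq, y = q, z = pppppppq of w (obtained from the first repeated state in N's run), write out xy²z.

qqqqpppppppq

xy^2z = qq·q·q·pppppppq = qqqqpppppppq.
Reading y = q takes N from q3 back to q3, so after x·y·y the machine is still in q3, and z then leads to the accepting state q2. Hence qqqqpppppppq ∈ L(N).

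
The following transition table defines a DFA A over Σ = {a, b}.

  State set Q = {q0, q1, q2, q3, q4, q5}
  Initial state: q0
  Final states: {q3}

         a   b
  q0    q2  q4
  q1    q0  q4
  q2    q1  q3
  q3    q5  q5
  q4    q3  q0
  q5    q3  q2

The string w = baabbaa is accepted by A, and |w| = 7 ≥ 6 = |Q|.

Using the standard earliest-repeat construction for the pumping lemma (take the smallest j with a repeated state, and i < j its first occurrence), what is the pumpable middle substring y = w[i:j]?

abb

Run of A on w = b a a b b a a:
  step 0: q0  (start)
  step 1: q4  (read b: q0→q4)
  step 2: q3  (read a: q4→q3)
  step 3: q5  (read a: q3→q5)
  step 4: q2  (read b: q5→q2)
  step 5: q3  (read b: q2→q3)   ← first repeat (q3 seen earlier)
  step 6: q5  (read a: q3→q5)
  step 7: q3  (read a: q5→q3)

So i = 2, j = 5, giving x = w[0:2] = ba, y = w[2:5] = abb, z = w[5:7] = aa.
Check: |xy| = 5 ≤ 6 and |y| = 3 ≥ 1. Reading y takes A from q3 back to q3, so every xyⁱz is accepted.
The DFA has 6 states, so the proof of the pumping lemma guarantees a repeated state among the first 6+1 visited; the segment between the two visits is the pumpable y.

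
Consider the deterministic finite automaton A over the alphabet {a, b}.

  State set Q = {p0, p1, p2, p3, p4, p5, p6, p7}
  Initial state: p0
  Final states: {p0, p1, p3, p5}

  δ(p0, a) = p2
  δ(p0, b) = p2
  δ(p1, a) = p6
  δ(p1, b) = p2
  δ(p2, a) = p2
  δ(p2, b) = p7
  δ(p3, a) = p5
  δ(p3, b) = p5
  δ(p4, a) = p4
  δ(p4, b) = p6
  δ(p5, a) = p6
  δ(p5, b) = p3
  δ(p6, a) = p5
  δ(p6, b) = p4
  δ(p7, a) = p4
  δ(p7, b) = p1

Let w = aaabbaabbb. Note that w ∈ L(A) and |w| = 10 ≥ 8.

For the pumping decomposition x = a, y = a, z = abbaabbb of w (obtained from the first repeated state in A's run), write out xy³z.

aaaaabbaabbb

xy^3z = a·a·a·a·abbaabbb = aaaaabbaabbb.
Reading y = a takes A from p2 back to p2, so after x·y·y·y the machine is still in p2, and z then leads to the accepting state p3. Hence aaaaabbaabbb ∈ L(A).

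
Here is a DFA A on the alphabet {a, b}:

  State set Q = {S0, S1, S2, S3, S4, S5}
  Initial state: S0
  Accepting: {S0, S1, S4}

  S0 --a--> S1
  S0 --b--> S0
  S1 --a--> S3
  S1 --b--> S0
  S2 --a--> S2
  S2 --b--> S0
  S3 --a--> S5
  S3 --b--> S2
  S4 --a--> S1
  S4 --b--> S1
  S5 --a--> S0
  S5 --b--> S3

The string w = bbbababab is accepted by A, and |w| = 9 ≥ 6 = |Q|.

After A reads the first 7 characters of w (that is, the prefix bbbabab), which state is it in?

S0

State sequence: S0 -b-> S0 -b-> S0 -b-> S0 -a-> S1 -b-> S0 -a-> S1 -b-> S0

After reading 7 characters, A is in state S0.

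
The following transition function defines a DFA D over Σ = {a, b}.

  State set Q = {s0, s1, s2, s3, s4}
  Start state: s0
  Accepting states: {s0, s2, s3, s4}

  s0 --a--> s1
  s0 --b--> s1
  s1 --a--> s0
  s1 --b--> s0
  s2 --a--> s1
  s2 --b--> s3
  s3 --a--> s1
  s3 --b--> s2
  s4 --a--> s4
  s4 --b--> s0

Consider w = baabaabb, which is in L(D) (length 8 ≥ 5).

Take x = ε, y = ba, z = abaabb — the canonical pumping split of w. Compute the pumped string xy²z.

xy^2z = ε·ba·ba·abaabb = babaabaabb.
Reading y = ba takes D from s0 back to s0, so after x·y·y the machine is still in s0, and z then leads to the accepting state s0. Hence babaabaabb ∈ L(D).

babaabaabb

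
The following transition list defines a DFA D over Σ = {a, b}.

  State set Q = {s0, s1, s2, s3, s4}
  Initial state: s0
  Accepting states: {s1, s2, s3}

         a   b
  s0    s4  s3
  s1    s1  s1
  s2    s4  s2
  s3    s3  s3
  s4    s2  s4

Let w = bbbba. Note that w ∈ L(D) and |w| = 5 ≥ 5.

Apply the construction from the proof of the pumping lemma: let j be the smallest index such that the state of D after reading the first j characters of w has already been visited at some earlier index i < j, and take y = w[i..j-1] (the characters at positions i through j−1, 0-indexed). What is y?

b

State sequence: s0 -b-> s3 -b-> s3 -b-> s3 -b-> s3 -a-> s3
First repeat at step 2: s3 was already visited.

So i = 1, j = 2, giving x = w[0:1] = b, y = w[1:2] = b, z = w[2:5] = bba.
Check: |xy| = 2 ≤ 5 and |y| = 1 ≥ 1. Reading y takes D from s3 back to s3, so every xyⁱz is accepted.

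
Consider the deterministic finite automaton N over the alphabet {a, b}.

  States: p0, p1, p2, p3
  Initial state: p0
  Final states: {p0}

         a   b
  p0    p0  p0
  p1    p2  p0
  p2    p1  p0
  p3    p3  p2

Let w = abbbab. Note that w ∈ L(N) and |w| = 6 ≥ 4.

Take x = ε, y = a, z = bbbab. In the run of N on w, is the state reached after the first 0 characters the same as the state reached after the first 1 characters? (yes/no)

yes

Run of N on the first 1 characters of w = a:
  step 0: p0  (start)
  step 1: p0  (read a: p0→p0)

After x (step 0): p0. After xy (step 1): p0.
They match, so y = a drives N around a cycle from p0 back to itself; pumping y any number of times keeps N in p0 before reading z, and xyⁱz ∈ L(N) for every i ≥ 0.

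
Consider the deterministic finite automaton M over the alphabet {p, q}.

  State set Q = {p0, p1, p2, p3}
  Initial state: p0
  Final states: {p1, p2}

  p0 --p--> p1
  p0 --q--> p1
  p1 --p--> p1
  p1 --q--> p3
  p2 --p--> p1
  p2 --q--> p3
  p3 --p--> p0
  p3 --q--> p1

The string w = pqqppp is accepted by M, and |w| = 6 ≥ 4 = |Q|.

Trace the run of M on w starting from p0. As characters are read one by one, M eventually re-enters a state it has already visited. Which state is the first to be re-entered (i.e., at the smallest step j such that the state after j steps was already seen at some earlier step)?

Run of M on w = p q q p p p:
  step 0: p0  (start)
  step 1: p1  (read p: p0→p1)
  step 2: p3  (read q: p1→p3)
  step 3: p1  (read q: p3→p1)   ← first repeat (p1 seen earlier)
  step 4: p1  (read p: p1→p1)
  step 5: p1  (read p: p1→p1)
  step 6: p1  (read p: p1→p1)

The earliest repeat is at step j = 3: M is in p1, which it already visited at step i = 1.
The DFA has 4 states, so the proof of the pumping lemma guarantees a repeated state among the first 4+1 visited; the segment between the two visits is the pumpable y.

p1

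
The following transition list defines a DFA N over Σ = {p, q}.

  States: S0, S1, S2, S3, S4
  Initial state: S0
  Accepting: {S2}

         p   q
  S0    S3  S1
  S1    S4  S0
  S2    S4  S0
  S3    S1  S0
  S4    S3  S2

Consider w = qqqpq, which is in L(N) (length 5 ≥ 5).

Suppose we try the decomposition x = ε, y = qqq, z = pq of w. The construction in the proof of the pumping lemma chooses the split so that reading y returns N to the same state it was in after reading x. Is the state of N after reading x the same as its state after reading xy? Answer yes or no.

State sequence: S0 -q-> S1 -q-> S0 -q-> S1

After x (step 0): S0. After xy (step 3): S1.
They differ (S0 ≠ S1), so y is not a cycle from the state after x; this split is not the one the pumping-lemma construction produces, and pumping y need not keep the string in L(N).

no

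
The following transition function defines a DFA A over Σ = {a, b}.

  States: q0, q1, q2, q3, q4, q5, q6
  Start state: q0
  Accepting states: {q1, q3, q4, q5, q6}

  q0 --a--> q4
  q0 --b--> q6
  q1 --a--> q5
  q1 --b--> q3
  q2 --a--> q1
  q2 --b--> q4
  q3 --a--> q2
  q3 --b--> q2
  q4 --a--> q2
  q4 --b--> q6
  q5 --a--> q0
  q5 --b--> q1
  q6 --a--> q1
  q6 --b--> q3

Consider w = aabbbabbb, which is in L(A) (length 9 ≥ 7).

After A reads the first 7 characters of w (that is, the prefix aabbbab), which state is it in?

q4

State sequence: q0 -a-> q4 -a-> q2 -b-> q4 -b-> q6 -b-> q3 -a-> q2 -b-> q4

After reading 7 characters, A is in state q4.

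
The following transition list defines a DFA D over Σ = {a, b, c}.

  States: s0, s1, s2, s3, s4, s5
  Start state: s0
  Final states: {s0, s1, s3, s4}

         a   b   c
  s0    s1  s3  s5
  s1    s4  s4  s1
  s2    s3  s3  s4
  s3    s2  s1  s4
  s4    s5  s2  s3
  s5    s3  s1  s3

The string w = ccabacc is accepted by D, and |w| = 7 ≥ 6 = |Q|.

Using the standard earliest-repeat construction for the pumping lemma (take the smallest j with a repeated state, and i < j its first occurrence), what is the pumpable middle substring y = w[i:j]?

ab

State sequence: s0 -c-> s5 -c-> s3 -a-> s2 -b-> s3 -a-> s2 -c-> s4 -c-> s3
First repeat at step 4: s3 was already visited.

So i = 2, j = 4, giving x = w[0:2] = cc, y = w[2:4] = ab, z = w[4:7] = acc.
Check: |xy| = 4 ≤ 6 and |y| = 2 ≥ 1. Reading y takes D from s3 back to s3, so every xyⁱz is accepted.
The DFA has 6 states, so the proof of the pumping lemma guarantees a repeated state among the first 6+1 visited; the segment between the two visits is the pumpable y.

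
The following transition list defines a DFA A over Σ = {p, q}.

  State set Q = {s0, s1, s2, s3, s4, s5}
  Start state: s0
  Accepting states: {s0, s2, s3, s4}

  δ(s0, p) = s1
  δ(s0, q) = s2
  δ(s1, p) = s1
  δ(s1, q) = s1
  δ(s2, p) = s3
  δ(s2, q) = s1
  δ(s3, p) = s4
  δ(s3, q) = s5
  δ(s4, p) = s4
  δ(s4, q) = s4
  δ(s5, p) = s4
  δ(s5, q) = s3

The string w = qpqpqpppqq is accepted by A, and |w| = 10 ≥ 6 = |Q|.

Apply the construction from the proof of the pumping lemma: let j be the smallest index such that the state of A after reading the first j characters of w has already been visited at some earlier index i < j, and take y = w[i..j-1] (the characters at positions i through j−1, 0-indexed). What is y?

Run of A on w = q p q p q p p p q q:
  step 0: s0  (start)
  step 1: s2  (read q: s0→s2)
  step 2: s3  (read p: s2→s3)
  step 3: s5  (read q: s3→s5)
  step 4: s4  (read p: s5→s4)
  step 5: s4  (read q: s4→s4)   ← first repeat (s4 seen earlier)
  step 6: s4  (read p: s4→s4)
  step 7: s4  (read p: s4→s4)
  step 8: s4  (read p: s4→s4)
  step 9: s4  (read q: s4→s4)
  step 10: s4  (read q: s4→s4)

So i = 4, j = 5, giving x = w[0:4] = qpqp, y = w[4:5] = q, z = w[5:10] = pppqq.
Check: |xy| = 5 ≤ 6 and |y| = 1 ≥ 1. Reading y takes A from s4 back to s4, so every xyⁱz is accepted.
The DFA has 6 states, so the proof of the pumping lemma guarantees a repeated state among the first 6+1 visited; the segment between the two visits is the pumpable y.

q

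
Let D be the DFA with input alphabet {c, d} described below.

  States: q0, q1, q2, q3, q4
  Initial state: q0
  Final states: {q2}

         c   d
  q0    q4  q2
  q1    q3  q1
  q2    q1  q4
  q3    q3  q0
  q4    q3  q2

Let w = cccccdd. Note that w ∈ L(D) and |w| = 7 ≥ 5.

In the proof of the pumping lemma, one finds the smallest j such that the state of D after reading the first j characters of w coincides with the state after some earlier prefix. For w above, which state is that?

State sequence: q0 -c-> q4 -c-> q3 -c-> q3 -c-> q3 -c-> q3 -d-> q0 -d-> q2
First repeat at step 3: q3 was already visited.

The earliest repeat is at step j = 3: D is in q3, which it already visited at step i = 2.
The DFA has 5 states, so the proof of the pumping lemma guarantees a repeated state among the first 5+1 visited; the segment between the two visits is the pumpable y.

q3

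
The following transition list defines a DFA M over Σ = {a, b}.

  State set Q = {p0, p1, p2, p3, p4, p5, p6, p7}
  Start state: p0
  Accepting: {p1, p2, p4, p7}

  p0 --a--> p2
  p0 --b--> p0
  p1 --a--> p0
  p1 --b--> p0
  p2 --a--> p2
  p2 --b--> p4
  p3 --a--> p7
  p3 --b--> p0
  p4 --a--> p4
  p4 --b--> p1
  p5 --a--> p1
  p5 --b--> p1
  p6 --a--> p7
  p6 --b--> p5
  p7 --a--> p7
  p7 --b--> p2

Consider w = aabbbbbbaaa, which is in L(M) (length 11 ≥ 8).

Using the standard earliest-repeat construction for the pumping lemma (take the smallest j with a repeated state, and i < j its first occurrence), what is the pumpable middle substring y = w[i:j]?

Run of M on w = a a b b b b b b a a a:
  step 0: p0  (start)
  step 1: p2  (read a: p0→p2)
  step 2: p2  (read a: p2→p2)   ← first repeat (p2 seen earlier)
  step 3: p4  (read b: p2→p4)
  step 4: p1  (read b: p4→p1)
  step 5: p0  (read b: p1→p0)
  step 6: p0  (read b: p0→p0)
  step 7: p0  (read b: p0→p0)
  step 8: p0  (read b: p0→p0)
  step 9: p2  (read a: p0→p2)
  step 10: p2  (read a: p2→p2)
  step 11: p2  (read a: p2→p2)

So i = 1, j = 2, giving x = w[0:1] = a, y = w[1:2] = a, z = w[2:11] = bbbbbbaaa.
Check: |xy| = 2 ≤ 8 and |y| = 1 ≥ 1. Reading y takes M from p2 back to p2, so every xyⁱz is accepted.
Pumping length from the standard proof: p = 8 (the number of states). The repeated state found above gives |xy| = j ≤ 8 and |y| = j − i ≥ 1.

a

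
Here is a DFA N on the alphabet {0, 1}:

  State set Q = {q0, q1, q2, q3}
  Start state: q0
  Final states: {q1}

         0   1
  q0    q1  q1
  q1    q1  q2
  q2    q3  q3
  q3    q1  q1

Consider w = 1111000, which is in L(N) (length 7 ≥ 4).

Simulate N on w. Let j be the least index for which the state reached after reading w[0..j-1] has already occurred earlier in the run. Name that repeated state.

q1

State sequence: q0 -1-> q1 -1-> q2 -1-> q3 -1-> q1 -0-> q1 -0-> q1 -0-> q1
First repeat at step 4: q1 was already visited.

The earliest repeat is at step j = 4: N is in q1, which it already visited at step i = 1.
Since N has 4 states, any run of length ≥ 4 visits 4+1 states, so by pigeonhole some state repeats within the first 4 steps — that repeat gives the pumpable loop.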